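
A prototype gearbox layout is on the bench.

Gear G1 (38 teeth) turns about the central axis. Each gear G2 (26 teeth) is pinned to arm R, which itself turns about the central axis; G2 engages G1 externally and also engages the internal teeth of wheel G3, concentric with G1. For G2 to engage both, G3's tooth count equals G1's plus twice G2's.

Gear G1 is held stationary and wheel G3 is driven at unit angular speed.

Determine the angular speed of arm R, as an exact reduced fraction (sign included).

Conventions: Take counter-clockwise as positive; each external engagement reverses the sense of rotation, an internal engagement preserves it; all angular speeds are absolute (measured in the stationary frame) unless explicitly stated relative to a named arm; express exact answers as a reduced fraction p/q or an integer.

class = planetary set [G3 = 38+2·26 = 90; Willis about the carrier]
ring teeth: 38 + 2·26 = 90
38(ω_sun−ω_arm) = −90(ω_ring−ω_arm),  ω_sun = 0, ω_ring = 1
38(0−ω_arm) = −90(1−ω_arm)  ⇒  128·ω_arm = 90  ⇒  ω_arm = 45/64
exact speed ratio = 45/64

45/64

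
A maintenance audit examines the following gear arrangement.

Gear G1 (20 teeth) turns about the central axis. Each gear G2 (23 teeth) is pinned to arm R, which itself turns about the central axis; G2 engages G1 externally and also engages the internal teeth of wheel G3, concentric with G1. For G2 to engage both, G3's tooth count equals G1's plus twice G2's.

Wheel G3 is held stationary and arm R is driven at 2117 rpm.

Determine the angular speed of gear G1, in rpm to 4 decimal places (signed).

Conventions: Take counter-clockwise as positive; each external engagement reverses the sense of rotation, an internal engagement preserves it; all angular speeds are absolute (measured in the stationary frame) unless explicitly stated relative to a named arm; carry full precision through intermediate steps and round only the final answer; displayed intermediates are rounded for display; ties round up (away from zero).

class = planetary set [G3 = 20+2·23 = 66; Willis about the carrier]
normalise by the input: solve with ω_arm = 1, then scale by 2117 rpm
ring teeth: 20 + 2·23 = 66
20(ω_sun−ω_arm) = −66(ω_ring−ω_arm),  ω_ring = 0, ω_arm = 1
ω_sun = 1 − (66/20)(0−1) = 43/10
scale: ω_sun = 43/10 × 2117 rpm = +9103.1000 rpm

+9103.1000 rpm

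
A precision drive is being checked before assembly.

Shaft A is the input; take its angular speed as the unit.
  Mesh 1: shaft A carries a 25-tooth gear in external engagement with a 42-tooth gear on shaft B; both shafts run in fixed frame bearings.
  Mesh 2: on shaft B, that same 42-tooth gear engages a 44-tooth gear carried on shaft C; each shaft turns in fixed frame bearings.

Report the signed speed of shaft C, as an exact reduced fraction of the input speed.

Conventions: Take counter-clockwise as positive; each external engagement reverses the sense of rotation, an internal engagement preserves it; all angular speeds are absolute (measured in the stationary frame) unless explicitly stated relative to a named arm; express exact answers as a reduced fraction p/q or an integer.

2-mesh fixed-axis compound train (all bearings frame-fixed)
mesh 1 [25T→42T]: |ω|/ω_in = 1×25/42 = 25/42, sense flips to −
mesh 2 [42T→44T]: |ω|/ω_in = (25/42)×42/44 = 25/44, sense flips to +
signed output speed (× input speed) = 25/44

25/44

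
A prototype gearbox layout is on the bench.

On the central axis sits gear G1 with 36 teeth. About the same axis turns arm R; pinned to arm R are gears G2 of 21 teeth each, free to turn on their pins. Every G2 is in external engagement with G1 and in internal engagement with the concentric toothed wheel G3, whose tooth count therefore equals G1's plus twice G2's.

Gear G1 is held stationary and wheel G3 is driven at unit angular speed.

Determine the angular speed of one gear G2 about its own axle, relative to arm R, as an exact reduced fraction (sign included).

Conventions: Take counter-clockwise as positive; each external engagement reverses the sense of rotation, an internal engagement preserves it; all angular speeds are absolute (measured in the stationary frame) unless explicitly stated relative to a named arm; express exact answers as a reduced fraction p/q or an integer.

156/133

class = planetary set [G3 = 36+2·21 = 78; Willis about the carrier]
ring teeth: 36 + 2·21 = 78
36(ω_sun−ω_arm) = −78(ω_ring−ω_arm),  ω_sun = 0, ω_ring = 1
36(0−ω_arm) = −78(1−ω_arm)  ⇒  114·ω_arm = 78  ⇒  ω_arm = 13/19
sun–planet mesh: 36·(0−13/19) = −21·(ω_p−ω_arm)  ⇒  ω_p−ω_arm = 156/133
exact speed ratio = 156/133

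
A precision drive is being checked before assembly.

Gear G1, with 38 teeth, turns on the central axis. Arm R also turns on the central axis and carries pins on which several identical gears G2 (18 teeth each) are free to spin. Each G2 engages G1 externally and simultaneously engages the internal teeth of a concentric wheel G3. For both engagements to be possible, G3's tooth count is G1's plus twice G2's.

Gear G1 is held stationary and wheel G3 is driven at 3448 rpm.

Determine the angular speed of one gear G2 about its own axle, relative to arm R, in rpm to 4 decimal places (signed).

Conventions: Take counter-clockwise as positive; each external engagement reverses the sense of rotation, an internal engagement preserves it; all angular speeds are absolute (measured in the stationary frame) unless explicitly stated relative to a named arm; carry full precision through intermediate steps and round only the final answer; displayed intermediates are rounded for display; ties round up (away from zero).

+4809.4127 rpm

class = planetary set [G3 = 38+2·18 = 74; Willis about the carrier]
normalise by the input: solve with ω_ring = 1, then scale by 3448 rpm
ring teeth: 38 + 2·18 = 74
38(ω_sun−ω_arm) = −74(ω_ring−ω_arm),  ω_sun = 0, ω_ring = 1
38(0−ω_arm) = −74(1−ω_arm)  ⇒  112·ω_arm = 74  ⇒  ω_arm = 37/56
sun–planet mesh: 38·(0−37/56) = −18·(ω_p−ω_arm)  ⇒  ω_p−ω_arm = 703/504
scale: ω_p−ω_arm = 703/504 × 3448 rpm = +4809.4127 rpm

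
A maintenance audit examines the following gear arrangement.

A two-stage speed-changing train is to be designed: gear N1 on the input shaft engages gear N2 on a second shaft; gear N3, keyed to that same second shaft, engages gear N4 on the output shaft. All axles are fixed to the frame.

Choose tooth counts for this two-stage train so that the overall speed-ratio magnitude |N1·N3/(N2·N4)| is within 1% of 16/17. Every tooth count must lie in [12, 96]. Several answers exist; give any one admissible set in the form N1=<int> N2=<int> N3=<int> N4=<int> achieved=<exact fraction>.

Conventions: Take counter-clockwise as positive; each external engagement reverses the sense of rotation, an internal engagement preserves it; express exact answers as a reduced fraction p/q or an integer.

class = fixed-axis compound train [2-stage, 16/17 wanted]
target = 16/17 in lowest terms: an exact hit needs N1·N3 = k·16 and N2·N4 = k·17 for one integer k, every count in [12, 96]; additionally prefer no 1:1 stage (N1 ≠ N2, N3 ≠ N4)
k = 1…11: no 1:1-free in-range split of k·16 and k·17 into factor pairs; take k = 12
k = 12: N1·N3 = 192 = 12·16, N2·N4 = 204 = 17·12
achieved = 12·16/(17·12) = 16/17; |achieved − target| = 0 ≤ 4/425 ✓

N1=12 N2=17 N3=16 N4=12 achieved=16/17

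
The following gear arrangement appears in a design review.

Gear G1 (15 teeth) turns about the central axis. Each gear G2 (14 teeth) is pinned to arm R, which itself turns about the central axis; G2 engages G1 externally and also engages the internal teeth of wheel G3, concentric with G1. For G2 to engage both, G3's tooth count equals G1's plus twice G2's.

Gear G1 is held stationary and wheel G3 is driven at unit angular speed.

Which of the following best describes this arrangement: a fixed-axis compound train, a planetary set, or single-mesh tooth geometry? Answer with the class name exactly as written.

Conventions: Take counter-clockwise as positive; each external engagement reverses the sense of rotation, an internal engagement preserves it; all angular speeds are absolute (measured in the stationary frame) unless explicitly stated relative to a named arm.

planetary set

topology: planetary set — G1 15T / G2 14T / G3 43T, arm = carrier (Willis)
classification: planetary set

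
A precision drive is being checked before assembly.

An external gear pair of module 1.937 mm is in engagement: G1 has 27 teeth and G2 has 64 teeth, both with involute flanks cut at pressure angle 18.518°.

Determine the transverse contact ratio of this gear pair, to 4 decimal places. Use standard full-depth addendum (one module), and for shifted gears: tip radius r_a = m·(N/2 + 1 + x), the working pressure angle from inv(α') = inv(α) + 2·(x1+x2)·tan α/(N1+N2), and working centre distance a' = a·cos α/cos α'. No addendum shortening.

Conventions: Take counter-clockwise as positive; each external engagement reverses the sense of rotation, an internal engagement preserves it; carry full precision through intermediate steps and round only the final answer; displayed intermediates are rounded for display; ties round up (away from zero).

1.7900

single-mesh involute tooth geometry (27T engaging 64T at module 1.937)
base radii: r_b1 = 24.795582, r_b2 = 58.774712
tip radii: r_a1 = 28.086500, r_a2 = 63.921000
no profile shift: α' = α, a' = a
action lengths: √(r_a1²−r_b1²) = 13.192067, √(r_a2²−r_b2²) = 25.128221
base pitch p_b = π·m·cos α = 5.770194
CR = (13.192067 + 25.128221 − 88.133500·sin 18.51800°)/5.770194 = 1.790037
contact ratio ≈ 1.7900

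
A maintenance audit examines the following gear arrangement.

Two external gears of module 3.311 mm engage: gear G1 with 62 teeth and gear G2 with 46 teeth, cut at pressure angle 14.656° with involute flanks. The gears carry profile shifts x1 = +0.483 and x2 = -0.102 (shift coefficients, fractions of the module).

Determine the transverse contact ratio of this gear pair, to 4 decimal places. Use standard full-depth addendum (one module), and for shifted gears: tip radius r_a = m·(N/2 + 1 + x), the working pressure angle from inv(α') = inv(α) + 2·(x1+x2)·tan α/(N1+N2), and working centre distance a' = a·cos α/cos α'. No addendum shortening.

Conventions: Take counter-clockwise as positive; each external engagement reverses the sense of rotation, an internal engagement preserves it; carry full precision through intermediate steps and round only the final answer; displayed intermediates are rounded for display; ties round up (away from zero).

2.0257

recognized (one external pair, fixed centres): single-mesh tooth geometry, m = 3.311, N1 = 62, N2 = 46
base radii: r_b1 = 99.301302, r_b2 = 73.675160
tip radii: r_a1 = 107.551213, r_a2 = 79.126278
inv(α') = inv(14.656°) + 2·(+0.483-0.102)·tan α/(62+46) = 0.00757420  ⇒  α' = 16.05658°
a' = a·cos α / cos α' = 178.7940·cos 14.656°/cos 16.05658° = 179.998370
action lengths: √(r_a1²−r_b1²) = 41.309985, √(r_a2²−r_b2²) = 28.860678
base pitch p_b = π·m·cos α = 10.063363
CR = (41.309985 + 28.860678 − 179.998370·sin 16.05658°)/10.063363 = 2.025720
contact ratio ≈ 2.0257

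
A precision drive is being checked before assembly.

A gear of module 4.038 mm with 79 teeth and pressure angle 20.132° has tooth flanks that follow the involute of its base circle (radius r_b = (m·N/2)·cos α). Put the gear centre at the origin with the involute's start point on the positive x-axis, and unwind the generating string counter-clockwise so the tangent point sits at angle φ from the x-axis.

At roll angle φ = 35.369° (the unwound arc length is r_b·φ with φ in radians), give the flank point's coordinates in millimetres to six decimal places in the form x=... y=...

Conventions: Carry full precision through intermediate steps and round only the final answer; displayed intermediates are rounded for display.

x=175.627990 y=11.301142

recognized (one wheel, involute flank): single-mesh tooth geometry, m = 4.038, N = 79
pitch radius r_p = m·N/2 = 4.038·79/2 = 159.501000
base radius r_b = r_p·cos α = 159.501000·cos 20.132° = 149.755835
roll angle φ = 35.369° = 0.61730550 rad
x = r_b·(cos φ + φ·sin φ) = 175.627990
y = r_b·(sin φ − φ·cos φ) = 11.301142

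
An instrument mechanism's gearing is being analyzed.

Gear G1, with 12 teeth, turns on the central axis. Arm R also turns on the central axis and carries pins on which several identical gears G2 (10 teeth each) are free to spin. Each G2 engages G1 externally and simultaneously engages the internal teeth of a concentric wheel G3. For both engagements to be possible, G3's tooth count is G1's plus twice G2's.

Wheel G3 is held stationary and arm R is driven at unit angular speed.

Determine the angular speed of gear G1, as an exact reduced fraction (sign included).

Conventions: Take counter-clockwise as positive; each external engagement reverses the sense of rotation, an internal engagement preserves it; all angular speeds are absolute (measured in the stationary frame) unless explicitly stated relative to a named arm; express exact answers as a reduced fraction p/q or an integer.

topology: planetary set — G1 12T / G2 10T / G3 32T, arm = carrier (Willis)
ring teeth: 12 + 2·10 = 32
12(ω_sun−ω_arm) = −32(ω_ring−ω_arm),  ω_ring = 0, ω_arm = 1
ω_sun = 1 − (32/12)(0−1) = 11/3
exact speed ratio = 11/3

11/3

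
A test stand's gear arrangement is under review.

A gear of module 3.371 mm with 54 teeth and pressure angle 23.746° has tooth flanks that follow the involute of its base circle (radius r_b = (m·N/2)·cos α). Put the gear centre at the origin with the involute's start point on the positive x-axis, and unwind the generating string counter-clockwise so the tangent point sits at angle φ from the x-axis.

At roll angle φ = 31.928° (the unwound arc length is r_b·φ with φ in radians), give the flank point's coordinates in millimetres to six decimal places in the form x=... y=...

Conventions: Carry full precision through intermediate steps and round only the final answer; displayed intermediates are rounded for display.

x=95.259668 y=4.657838

recognized (one wheel, involute flank): single-mesh tooth geometry, m = 3.371, N = 54
pitch radius r_p = m·N/2 = 3.371·54/2 = 91.017000
base radius r_b = r_p·cos α = 91.017000·cos 23.746° = 83.311464
roll angle φ = 31.928° = 0.55724872 rad
x = r_b·(cos φ + φ·sin φ) = 95.259668
y = r_b·(sin φ − φ·cos φ) = 4.657838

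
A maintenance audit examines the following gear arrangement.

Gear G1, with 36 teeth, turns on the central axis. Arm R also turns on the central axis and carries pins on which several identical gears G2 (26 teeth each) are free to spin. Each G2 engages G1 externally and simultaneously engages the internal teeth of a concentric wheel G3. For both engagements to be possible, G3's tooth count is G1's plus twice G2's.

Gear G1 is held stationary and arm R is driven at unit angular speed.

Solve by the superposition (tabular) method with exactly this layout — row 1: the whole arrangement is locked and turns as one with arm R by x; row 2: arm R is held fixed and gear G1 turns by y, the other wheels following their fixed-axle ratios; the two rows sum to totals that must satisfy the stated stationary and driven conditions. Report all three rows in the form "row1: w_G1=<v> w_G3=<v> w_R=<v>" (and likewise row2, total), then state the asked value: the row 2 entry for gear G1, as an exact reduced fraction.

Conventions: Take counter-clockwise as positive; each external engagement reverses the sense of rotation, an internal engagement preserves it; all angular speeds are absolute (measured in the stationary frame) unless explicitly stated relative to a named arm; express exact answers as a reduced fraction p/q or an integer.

planetary set (36T centre, 26T on arm, 88T internal) — Willis relation
row 1: whole set turns with the arm by x
superposition row 2 [arm held]: sun y, ring −(36/88)·y, arm 0
boundary: total ω_sun = x + y = 0 and total ω_arm = x = 1  ⇒  y = -1, x = 1
row 2 ring = −(36/88)·(-1) = 9/22
totals (row 1 + row 2): sun 1 + (-1) = 0, ring 1 + 9/22 = 31/22, arm 1 + 0 = 1
asked cell (row2, sun) = -1

row1: w_G1=1 w_G3=1 w_R=1
row2: w_G1=-1 w_G3=9/22 w_R=0
total: w_G1=0 w_G3=31/22 w_R=1
asked value: -1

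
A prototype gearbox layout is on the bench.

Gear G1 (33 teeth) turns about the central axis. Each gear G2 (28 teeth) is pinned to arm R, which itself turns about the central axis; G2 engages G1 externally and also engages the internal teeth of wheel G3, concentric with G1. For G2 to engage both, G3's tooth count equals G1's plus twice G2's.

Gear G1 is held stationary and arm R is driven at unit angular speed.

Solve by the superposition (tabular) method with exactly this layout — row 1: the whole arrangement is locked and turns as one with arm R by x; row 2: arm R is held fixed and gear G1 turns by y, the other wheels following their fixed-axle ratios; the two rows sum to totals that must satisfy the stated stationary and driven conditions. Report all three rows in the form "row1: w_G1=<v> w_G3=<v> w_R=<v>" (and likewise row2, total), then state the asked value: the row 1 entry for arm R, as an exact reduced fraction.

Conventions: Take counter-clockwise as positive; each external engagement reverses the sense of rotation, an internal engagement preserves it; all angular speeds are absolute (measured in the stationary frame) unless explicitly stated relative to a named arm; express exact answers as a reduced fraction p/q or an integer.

row1: w_G1=1 w_G3=1 w_R=1
row2: w_G1=-1 w_G3=33/89 w_R=0
total: w_G1=0 w_G3=122/89 w_R=1
asked value: 1

recognized (axles ride arm R): planetary set, 33/28/89 teeth
row 1 (train locked, turned with arm): all members turn x
superposition row 2 [arm held]: sun y, ring −(33/89)·y, arm 0
boundary: total ω_sun = x + y = 0 and total ω_arm = x = 1  ⇒  y = -1, x = 1
row 2 ring = −(33/89)·(-1) = 33/89
totals (row 1 + row 2): sun 1 + (-1) = 0, ring 1 + 33/89 = 122/89, arm 1 + 0 = 1
asked cell (row1, arm) = 1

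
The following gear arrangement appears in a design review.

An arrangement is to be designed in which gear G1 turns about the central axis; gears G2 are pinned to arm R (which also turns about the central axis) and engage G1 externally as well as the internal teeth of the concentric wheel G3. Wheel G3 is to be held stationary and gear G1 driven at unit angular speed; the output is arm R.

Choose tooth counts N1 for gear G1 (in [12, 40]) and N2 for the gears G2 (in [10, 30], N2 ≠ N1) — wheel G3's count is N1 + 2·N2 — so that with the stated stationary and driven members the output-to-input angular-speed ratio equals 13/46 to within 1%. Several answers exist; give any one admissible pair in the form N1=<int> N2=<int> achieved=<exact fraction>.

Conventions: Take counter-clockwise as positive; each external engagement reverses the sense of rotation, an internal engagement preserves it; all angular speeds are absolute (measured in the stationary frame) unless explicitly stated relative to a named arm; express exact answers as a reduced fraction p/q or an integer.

N1=13 N2=10 achieved=13/46

topology: planetary set — design target 13/46, arm = carrier (Willis)
Willis with ω_ring = 0: ω_arm/ω_sun = N1/(N1+N3); set equal to 13/46  ⇒  N3/N1 = 1/(13/46) − 1 = 33/13
N3 = N1 + 2·N2  ⇒  N2/N1 = (N3/N1 − 1)/2 = (33/13 − 1)/2 = 10/13
smallest multiple with N1 ≥ 12 and N2 ≥ 10: k = 1  ⇒  N1 = 1·13 = 13, N2 = 1·10 = 10 (N1 ≤ 40, N2 ≤ 30, N2 ≠ N1 ✓), N3 = 13 + 2·10 = 33
check: N1/(N1+N3) with N1 = 13, N3 = 33 gives 13/46; |achieved − target| = 0 ≤ 13/4600 ✓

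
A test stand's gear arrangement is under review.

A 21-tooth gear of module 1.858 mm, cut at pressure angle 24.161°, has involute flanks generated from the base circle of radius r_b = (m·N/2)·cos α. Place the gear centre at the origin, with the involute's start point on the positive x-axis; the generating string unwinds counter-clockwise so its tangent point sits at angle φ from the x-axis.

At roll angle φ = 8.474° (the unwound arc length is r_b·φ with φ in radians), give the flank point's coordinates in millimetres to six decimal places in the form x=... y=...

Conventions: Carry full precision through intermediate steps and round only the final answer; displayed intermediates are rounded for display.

single-mesh involute tooth geometry (21T wheel at module 1.858)
pitch radius r_p = m·N/2 = 1.858·21/2 = 19.509000
base radius r_b = r_p·cos α = 19.509000·cos 24.161° = 17.799991
roll angle φ = 8.474° = 0.14789920 rad
x = r_b·(cos φ + φ·sin φ) = 17.993607
y = r_b·(sin φ − φ·cos φ) = 0.019153

x=17.993607 y=0.019153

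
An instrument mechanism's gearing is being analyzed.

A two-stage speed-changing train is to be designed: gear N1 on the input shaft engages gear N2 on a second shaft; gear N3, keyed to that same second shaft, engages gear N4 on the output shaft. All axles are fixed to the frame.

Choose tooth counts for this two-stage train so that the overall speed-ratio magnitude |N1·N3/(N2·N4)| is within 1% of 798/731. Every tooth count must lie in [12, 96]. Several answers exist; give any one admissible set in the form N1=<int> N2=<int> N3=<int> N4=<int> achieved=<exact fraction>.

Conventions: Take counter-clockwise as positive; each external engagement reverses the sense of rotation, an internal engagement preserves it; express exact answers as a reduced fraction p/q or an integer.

N1=14 N2=17 N3=57 N4=43 achieved=798/731

topology: fixed-axis compound train — 2 stages, target 798/731
target = 798/731 in lowest terms: an exact hit needs N1·N3 = k·798 and N2·N4 = k·731 for one integer k, every count in [12, 96]; additionally prefer no 1:1 stage (N1 ≠ N2, N3 ≠ N4)
k = 1: N1·N3 = 798 = 14·57, N2·N4 = 731 = 17·43
achieved = 14·57/(17·43) = 798/731; |achieved − target| = 0 ≤ 399/36550 ✓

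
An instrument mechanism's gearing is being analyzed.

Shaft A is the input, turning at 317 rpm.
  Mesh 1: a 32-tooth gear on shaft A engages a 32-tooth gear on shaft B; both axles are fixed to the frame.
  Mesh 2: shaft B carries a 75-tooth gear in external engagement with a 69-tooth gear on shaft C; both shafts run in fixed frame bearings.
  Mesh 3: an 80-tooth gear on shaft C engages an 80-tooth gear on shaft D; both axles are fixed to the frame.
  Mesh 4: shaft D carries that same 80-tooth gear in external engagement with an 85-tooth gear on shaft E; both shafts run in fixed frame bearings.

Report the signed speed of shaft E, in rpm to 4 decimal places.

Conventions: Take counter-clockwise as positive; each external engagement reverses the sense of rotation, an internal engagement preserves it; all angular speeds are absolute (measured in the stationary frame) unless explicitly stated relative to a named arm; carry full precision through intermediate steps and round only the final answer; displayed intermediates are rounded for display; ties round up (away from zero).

+324.2967 rpm

topology: fixed-axis compound train — 4 meshes, A→E
mesh 1 [32T→32T]: ω = 317.0000×32/32 = 317.0000 rpm, sense flips to −
mesh 2 [75T→69T]: ω = 317.0000×75/69 = 344.5652 rpm, sense flips to +
mesh 3 [80T→80T]: ω = 344.5652×80/80 = 344.5652 rpm, sense flips to −
mesh 4 [80T→85T]: ω = 344.5652×80/85 = 324.2967 rpm, sense flips to +
signed output speed = +324.2967 rpm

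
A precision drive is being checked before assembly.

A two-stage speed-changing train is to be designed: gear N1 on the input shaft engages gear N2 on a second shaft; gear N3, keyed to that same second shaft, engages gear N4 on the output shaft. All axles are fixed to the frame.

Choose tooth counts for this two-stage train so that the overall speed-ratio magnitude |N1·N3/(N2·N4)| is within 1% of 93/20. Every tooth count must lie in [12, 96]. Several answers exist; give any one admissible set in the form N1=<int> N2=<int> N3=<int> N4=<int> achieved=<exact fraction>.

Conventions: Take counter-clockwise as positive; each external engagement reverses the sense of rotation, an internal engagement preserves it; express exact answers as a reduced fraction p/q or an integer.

N1=27 N2=12 N3=31 N4=15 achieved=93/20

class = fixed-axis compound train [2-stage, 93/20 wanted]
target = 93/20 in lowest terms: an exact hit needs N1·N3 = k·93 and N2·N4 = k·20 for one integer k, every count in [12, 96]; additionally prefer no 1:1 stage (N1 ≠ N2, N3 ≠ N4)
k = 1…8: no 1:1-free in-range split of k·93 and k·20 into factor pairs; take k = 9
k = 9: N1·N3 = 837 = 27·31, N2·N4 = 180 = 12·15
achieved = 27·31/(12·15) = 93/20; |achieved − target| = 0 ≤ 93/2000 ✓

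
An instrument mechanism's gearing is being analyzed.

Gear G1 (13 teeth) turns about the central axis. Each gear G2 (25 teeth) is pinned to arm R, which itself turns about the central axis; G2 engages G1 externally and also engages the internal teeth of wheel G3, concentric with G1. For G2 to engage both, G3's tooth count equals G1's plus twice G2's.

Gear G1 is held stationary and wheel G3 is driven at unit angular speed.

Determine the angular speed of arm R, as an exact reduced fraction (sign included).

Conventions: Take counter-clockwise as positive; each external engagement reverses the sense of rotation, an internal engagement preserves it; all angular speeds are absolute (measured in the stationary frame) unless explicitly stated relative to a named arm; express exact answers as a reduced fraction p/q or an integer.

63/76

class = planetary set [G3 = 13+2·25 = 63; Willis about the carrier]
ring teeth: 13 + 2·25 = 63
13(ω_sun−ω_arm) = −63(ω_ring−ω_arm),  ω_sun = 0, ω_ring = 1
13(0−ω_arm) = −63(1−ω_arm)  ⇒  76·ω_arm = 63  ⇒  ω_arm = 63/76
exact speed ratio = 63/76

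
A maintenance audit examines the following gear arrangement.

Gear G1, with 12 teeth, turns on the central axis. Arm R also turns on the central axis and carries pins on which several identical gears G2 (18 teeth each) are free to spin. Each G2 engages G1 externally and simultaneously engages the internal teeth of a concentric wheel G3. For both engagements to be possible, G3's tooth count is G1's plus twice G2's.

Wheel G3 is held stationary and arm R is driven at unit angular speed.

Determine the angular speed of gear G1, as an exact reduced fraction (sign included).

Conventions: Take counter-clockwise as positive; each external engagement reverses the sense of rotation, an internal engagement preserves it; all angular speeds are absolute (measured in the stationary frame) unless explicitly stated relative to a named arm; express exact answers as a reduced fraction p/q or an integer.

5

class = planetary set [G3 = 12+2·18 = 48; Willis about the carrier]
ring teeth: 12 + 2·18 = 48
12(ω_sun−ω_arm) = −48(ω_ring−ω_arm),  ω_ring = 0, ω_arm = 1
ω_sun = 1 − (48/12)(0−1) = 5
exact speed ratio = 5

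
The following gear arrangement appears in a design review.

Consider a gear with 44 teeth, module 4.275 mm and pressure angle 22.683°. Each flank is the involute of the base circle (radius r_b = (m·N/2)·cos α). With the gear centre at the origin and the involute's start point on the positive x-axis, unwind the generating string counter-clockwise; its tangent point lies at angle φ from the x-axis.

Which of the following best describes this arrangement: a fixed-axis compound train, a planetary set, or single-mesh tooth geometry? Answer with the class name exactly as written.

class = single-mesh tooth geometry [base-circle involute, m = 4.275, 44T]
classification: single-mesh tooth geometry

single-mesh tooth geometry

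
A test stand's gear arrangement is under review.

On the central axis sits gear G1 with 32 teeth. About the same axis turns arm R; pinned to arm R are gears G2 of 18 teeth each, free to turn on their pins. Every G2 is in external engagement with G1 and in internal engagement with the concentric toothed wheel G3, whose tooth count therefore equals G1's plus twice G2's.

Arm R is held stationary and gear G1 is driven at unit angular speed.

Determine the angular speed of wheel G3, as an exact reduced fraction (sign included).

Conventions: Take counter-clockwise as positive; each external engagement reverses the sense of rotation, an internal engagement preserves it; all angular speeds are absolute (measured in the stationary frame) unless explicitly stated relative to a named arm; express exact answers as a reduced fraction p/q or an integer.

-8/17

recognized (axles ride arm R): planetary set, 32/18/68 teeth
ring teeth: 32 + 2·18 = 68
32(ω_sun−ω_arm) = −68(ω_ring−ω_arm),  ω_arm = 0, ω_sun = 1
ω_ring = 0 − (32/68)(1−0) = -8/17
exact speed ratio = -8/17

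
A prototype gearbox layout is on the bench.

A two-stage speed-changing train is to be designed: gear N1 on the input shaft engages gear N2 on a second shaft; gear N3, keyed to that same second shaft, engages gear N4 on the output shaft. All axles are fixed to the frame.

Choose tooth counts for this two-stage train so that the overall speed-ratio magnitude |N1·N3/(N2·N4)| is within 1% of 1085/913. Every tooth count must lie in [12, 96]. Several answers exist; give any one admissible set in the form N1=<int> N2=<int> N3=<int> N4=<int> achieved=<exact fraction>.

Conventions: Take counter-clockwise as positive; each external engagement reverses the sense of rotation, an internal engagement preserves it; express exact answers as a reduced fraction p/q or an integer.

topology: fixed-axis compound train — 2 stages, target 1085/913
target = 1085/913 in lowest terms: an exact hit needs N1·N3 = k·1085 and N2·N4 = k·913 for one integer k, every count in [12, 96]; additionally prefer no 1:1 stage (N1 ≠ N2, N3 ≠ N4)
k = 1: no 1:1-free in-range split of k·1085 and k·913 into factor pairs; take k = 2
k = 2: N1·N3 = 2170 = 31·70, N2·N4 = 1826 = 22·83
achieved = 31·70/(22·83) = 1085/913; |achieved − target| = 0 ≤ 217/18260 ✓

N1=31 N2=22 N3=70 N4=83 achieved=1085/913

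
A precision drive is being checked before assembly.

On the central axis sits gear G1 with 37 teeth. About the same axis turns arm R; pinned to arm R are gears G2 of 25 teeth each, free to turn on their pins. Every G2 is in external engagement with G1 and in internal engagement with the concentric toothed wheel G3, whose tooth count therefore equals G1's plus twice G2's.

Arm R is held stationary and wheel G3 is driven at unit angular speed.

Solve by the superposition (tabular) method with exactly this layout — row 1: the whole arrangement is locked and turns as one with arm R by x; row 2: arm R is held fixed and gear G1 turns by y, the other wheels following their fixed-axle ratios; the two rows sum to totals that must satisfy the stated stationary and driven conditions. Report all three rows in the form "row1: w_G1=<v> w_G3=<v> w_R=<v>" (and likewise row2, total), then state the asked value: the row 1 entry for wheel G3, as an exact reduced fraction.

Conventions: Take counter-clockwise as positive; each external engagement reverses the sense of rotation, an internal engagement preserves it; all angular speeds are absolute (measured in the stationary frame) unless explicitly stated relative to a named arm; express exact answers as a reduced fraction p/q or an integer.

recognized (axles ride arm R): planetary set, 37/25/87 teeth
row 1 — lock + rotate with arm: ω_sun = ω_ring = ω_arm = x
superposition row 2 [arm held]: sun y, ring −(37/87)·y, arm 0
boundary: total ω_arm = x = 0 and total ω_ring = x − (37/87)·y = 1  ⇒  y = -87/37, x = 0
row 2 ring = −(37/87)·(-87/37) = 1
totals (row 1 + row 2): sun 0 + (-87/37) = -87/37, ring 0 + 1 = 1, arm 0 + 0 = 0
asked cell (row1, ring) = 0

row1: w_G1=0 w_G3=0 w_R=0
row2: w_G1=-87/37 w_G3=1 w_R=0
total: w_G1=-87/37 w_G3=1 w_R=0
asked value: 0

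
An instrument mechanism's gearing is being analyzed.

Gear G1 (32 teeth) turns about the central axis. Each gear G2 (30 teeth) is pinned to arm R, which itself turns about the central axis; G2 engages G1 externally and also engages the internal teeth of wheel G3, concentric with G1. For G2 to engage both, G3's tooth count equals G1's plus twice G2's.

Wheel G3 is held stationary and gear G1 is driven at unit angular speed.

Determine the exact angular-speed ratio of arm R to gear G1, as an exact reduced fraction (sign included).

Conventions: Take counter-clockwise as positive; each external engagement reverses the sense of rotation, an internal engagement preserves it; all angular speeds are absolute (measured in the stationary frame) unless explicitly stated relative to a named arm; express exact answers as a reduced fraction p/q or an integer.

recognized (axles ride arm R): planetary set, 32/30/92 teeth
ring teeth: 32 + 2·30 = 92
32(ω_sun−ω_arm) = −92(ω_ring−ω_arm),  ω_ring = 0, ω_sun = 1
32(1−ω_arm) = −92(0−ω_arm)  ⇒  124·ω_arm = 32  ⇒  ω_arm = 8/31
ω_out/ω_in = 8/31

8/31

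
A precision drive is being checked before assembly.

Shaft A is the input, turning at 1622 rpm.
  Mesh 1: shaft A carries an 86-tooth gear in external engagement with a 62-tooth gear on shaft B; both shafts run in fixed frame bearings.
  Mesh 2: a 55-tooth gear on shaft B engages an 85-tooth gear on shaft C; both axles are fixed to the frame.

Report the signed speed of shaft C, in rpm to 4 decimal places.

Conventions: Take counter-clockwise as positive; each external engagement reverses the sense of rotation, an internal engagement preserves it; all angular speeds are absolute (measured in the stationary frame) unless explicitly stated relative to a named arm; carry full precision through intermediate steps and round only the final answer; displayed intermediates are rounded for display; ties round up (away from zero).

class = fixed-axis compound train [2 meshes; 2 ratios multiply, 2 sense flips]
mesh 1 [86T→62T]: ω = 1622.0000×86/62 = 2249.8710 rpm, sense flips to −
mesh 2 [55T→85T]: ω = 2249.8710×55/85 = 1455.7989 rpm, sense flips to +
signed output speed = +1455.7989 rpm

+1455.7989 rpm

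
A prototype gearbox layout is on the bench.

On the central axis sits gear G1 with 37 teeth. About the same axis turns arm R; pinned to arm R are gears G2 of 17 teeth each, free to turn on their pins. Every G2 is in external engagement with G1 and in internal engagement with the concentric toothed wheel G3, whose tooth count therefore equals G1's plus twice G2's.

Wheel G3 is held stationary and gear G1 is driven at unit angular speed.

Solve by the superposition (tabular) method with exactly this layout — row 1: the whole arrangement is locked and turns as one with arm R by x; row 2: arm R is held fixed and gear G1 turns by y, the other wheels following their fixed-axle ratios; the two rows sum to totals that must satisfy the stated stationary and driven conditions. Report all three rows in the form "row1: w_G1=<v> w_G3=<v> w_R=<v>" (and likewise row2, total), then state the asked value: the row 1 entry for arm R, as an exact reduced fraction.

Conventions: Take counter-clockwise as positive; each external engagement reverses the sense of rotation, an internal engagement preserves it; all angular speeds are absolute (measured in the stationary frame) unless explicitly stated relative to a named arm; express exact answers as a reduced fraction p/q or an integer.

row1: w_G1=37/108 w_G3=37/108 w_R=37/108
row2: w_G1=71/108 w_G3=-37/108 w_R=0
total: w_G1=1 w_G3=0 w_R=37/108
asked value: 37/108

topology: planetary set — G1 37T / G2 17T / G3 71T, arm = carrier (Willis)
row 1 — lock + rotate with arm: ω_sun = ω_ring = ω_arm = x
row 2: sun turns y, ring = −(37/71)·y, arm 0
boundary: total ω_ring = x − (37/71)·y = 0 and total ω_sun = x + y = 1  ⇒  y = 71/108, x = 37/108
row 2 ring = −(37/71)·71/108 = -37/108
totals (row 1 + row 2): sun 37/108 + 71/108 = 1, ring 37/108 + (-37/108) = 0, arm 37/108 + 0 = 37/108
asked cell (row1, arm) = 37/108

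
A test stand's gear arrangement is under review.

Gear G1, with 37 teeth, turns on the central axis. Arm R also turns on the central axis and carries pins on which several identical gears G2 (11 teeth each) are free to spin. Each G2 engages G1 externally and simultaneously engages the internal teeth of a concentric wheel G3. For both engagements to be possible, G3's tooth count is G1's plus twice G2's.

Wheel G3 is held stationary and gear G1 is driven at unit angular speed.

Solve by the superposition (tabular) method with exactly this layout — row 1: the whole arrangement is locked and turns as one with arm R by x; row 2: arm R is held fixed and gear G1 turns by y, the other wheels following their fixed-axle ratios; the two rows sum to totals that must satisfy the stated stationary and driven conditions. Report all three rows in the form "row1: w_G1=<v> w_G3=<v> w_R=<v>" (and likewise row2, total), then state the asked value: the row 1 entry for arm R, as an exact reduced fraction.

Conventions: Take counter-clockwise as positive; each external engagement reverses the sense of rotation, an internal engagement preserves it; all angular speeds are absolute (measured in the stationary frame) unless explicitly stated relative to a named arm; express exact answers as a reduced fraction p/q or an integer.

row1: w_G1=37/96 w_G3=37/96 w_R=37/96
row2: w_G1=59/96 w_G3=-37/96 w_R=0
total: w_G1=1 w_G3=0 w_R=37/96
asked value: 37/96

topology: planetary set — G1 37T / G2 11T / G3 59T, arm = carrier (Willis)
row 1 (train locked, turned with arm): all members turn x
superposition row 2 [arm held]: sun y, ring −(37/59)·y, arm 0
boundary: total ω_ring = x − (37/59)·y = 0 and total ω_sun = x + y = 1  ⇒  y = 59/96, x = 37/96
row 2 ring = −(37/59)·59/96 = -37/96
totals (row 1 + row 2): sun 37/96 + 59/96 = 1, ring 37/96 + (-37/96) = 0, arm 37/96 + 0 = 37/96
asked cell (row1, arm) = 37/96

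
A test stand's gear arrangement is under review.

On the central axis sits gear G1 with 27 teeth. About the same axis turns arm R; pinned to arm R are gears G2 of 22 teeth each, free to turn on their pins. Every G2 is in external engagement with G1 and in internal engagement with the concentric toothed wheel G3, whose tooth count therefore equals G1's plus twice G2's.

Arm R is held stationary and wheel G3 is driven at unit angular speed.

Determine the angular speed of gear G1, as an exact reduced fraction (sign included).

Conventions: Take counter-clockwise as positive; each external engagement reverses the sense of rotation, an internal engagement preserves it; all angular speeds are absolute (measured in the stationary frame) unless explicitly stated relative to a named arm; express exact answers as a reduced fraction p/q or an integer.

-71/27

class = planetary set [G3 = 27+2·22 = 71; Willis about the carrier]
ring teeth: 27 + 2·22 = 71
27(ω_sun−ω_arm) = −71(ω_ring−ω_arm),  ω_arm = 0, ω_ring = 1
ω_sun = 0 − (71/27)(1−0) = -71/27
exact speed ratio = -71/27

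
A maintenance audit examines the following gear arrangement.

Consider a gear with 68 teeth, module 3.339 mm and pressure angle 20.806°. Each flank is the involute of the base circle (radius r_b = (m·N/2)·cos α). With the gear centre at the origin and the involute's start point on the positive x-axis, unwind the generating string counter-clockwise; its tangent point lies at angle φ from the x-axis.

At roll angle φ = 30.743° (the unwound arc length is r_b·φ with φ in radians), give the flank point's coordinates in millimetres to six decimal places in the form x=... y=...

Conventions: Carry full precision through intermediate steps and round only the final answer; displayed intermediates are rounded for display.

class = single-mesh tooth geometry [base-circle involute, m = 3.339, 68T]
pitch radius r_p = m·N/2 = 3.339·68/2 = 113.526000
base radius r_b = r_p·cos α = 113.526000·cos 20.806° = 106.122797
roll angle φ = 30.743° = 0.53656657 rad
x = r_b·(cos φ + φ·sin φ) = 120.317285
y = r_b·(sin φ − φ·cos φ) = 5.308880

x=120.317285 y=5.308880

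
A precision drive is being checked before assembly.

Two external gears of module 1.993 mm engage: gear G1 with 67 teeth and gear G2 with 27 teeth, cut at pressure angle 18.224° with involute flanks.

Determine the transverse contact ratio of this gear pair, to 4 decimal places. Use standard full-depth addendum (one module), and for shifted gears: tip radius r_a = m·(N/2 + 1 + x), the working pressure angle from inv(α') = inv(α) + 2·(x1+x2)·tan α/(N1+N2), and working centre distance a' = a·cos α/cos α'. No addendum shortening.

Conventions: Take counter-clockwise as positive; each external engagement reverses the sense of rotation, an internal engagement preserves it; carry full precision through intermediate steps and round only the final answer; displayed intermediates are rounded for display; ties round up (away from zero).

1.8108

single-mesh involute tooth geometry (67T engaging 27T at module 1.993)
base radii: r_b1 = 63.416618, r_b2 = 25.555951
tip radii: r_a1 = 68.758500, r_a2 = 28.898500
no profile shift: α' = α, a' = a
action lengths: √(r_a1²−r_b1²) = 26.571861, √(r_a2²−r_b2²) = 13.491356
base pitch p_b = π·m·cos α = 5.947140
CR = (26.571861 + 13.491356 − 93.671000·sin 18.22400°)/5.947140 = 1.810824
contact ratio ≈ 1.8108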